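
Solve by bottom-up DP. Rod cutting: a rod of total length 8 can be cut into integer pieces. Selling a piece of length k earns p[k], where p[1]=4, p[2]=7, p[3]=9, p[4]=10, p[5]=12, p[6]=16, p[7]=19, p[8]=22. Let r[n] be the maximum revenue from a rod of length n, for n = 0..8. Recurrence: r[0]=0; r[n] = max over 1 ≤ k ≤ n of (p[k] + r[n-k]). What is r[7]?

28

   n    0    1    2    3    4    5    6    7    8
r[n]    0    4    8   12   16   20   24   28   32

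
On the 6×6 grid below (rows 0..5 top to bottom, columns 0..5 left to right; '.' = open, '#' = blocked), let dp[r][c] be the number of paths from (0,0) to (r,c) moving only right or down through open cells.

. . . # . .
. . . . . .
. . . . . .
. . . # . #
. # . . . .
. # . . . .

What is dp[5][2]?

r\c   0   1   2   3   4   5
  0   1   1   1   0   0   0
  1   1   2   3   3   3   3
  2   1   3   6   9  12  15
  3   1   4  10   0  12   0
  4   1   0  10  10  22  22
  5   1   0  10  20  42  64

10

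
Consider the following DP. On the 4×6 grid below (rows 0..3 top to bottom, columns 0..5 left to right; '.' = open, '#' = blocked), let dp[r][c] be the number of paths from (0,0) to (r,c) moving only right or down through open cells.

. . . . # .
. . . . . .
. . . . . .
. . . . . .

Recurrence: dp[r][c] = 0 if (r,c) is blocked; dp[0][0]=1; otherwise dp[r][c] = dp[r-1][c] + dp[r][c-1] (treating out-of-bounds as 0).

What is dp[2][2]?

r\c   0   1   2   3   4   5
  0   1   1   1   1   0   0
  1   1   2   3   4   4   4
  2   1   3   6  10  14  18
  3   1   4  10  20  34  52

6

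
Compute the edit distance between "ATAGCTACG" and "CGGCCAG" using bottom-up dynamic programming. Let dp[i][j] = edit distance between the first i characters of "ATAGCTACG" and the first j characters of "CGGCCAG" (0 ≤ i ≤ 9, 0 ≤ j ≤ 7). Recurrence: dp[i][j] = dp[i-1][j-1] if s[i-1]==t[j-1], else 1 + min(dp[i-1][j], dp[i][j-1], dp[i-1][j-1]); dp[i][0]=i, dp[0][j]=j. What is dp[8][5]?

5

   ''  C  G  G  C  C  A  G
''  0  1  2  3  4  5  6  7
 A  1  1  2  3  4  5  5  6
 T  2  2  2  3  4  5  6  6
 A  3  3  3  3  4  5  5  6
 G  4  4  3  3  4  5  6  5
 C  5  4  4  4  3  4  5  6
 T  6  5  5  5  4  4  5  6
 A  7  6  6  6  5  5  4  5
 C  8  7  7  7  6  5  5  5
 G  9  8  7  7  7  6  6  5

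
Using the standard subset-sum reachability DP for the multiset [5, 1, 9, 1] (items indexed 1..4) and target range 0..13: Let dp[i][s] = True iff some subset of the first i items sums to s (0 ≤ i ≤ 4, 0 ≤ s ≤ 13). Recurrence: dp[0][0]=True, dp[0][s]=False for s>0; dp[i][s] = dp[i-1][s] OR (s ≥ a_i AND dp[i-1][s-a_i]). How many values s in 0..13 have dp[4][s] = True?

9

i\s   0   1   2   3   4   5   6   7   8   9  10  11  12  13
  0   T   F   F   F   F   F   F   F   F   F   F   F   F   F
  1   T   F   F   F   F   T   F   F   F   F   F   F   F   F
  2   T   T   F   F   F   T   T   F   F   F   F   F   F   F
  3   T   T   F   F   F   T   T   F   F   T   T   F   F   F
  4   T   T   T   F   F   T   T   T   F   T   T   T   F   F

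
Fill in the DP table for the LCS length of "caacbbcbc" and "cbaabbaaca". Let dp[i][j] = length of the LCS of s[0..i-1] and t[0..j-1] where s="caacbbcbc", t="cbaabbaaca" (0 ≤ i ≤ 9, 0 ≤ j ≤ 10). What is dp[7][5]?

4

   ''  c  b  a  a  b  b  a  a  c  a
''  0  0  0  0  0  0  0  0  0  0  0
 c  0  1  1  1  1  1  1  1  1  1  1
 a  0  1  1  2  2  2  2  2  2  2  2
 a  0  1  1  2  3  3  3  3  3  3  3
 c  0  1  1  2  3  3  3  3  3  4  4
 b  0  1  2  2  3  4  4  4  4  4  4
 b  0  1  2  2  3  4  5  5  5  5  5
 c  0  1  2  2  3  4  5  5  5  6  6
 b  0  1  2  2  3  4  5  5  5  6  6
 c  0  1  2  2  3  4  5  5  5  6  6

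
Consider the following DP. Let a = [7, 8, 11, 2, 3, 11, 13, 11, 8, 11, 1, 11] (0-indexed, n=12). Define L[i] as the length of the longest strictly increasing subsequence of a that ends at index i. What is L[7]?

   i    0    1    2    3    4    5    6    7    8    9   10   11
a[i]    7    8   11    2    3   11   13   11    8   11    1   11
L[i]    1    2    3    1    2    3    4    3    3    4    1    4

3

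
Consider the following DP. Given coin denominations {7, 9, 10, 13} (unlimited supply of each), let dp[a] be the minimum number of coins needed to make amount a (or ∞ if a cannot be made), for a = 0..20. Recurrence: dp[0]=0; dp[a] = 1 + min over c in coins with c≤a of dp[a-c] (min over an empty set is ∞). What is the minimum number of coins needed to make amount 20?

2

 a  0  1  2  3  4  5  6  7  8  9 10 11 12 13 14 15 16 17 18 19 20
dp  0  -  -  -  -  -  -  1  -  1  1  -  -  1  2  -  2  2  2  2  2
(- denotes ∞ / unreachable)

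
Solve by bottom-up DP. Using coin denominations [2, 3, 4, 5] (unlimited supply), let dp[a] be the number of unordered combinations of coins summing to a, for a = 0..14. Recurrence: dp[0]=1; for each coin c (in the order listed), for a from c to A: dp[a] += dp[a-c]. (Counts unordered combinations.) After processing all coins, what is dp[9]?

5

after  coin     0     1     2     3     4     5     6     7     8     9    10    11    12    13    14
          2     1     0     1     0     1     0     1     0     1     0     1     0     1     0     1
          3     1     0     1     1     1     1     2     1     2     2     2     2     3     2     3
          4     1     0     1     1     2     1     3     2     4     3     5     4     7     5     8
          5     1     0     1     1     2     2     3     3     5     5     7     7    10    10    13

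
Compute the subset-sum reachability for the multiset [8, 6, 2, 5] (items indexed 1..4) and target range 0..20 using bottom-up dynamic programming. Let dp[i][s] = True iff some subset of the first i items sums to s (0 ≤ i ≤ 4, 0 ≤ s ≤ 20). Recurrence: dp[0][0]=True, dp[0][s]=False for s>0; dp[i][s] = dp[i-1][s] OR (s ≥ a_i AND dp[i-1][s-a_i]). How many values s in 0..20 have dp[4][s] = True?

13

i\s   0   1   2   3   4   5   6   7   8   9  10  11  12  13  14  15  16  17  18  19  20
  0   T   F   F   F   F   F   F   F   F   F   F   F   F   F   F   F   F   F   F   F   F
  1   T   F   F   F   F   F   F   F   T   F   F   F   F   F   F   F   F   F   F   F   F
  2   T   F   F   F   F   F   T   F   T   F   F   F   F   F   T   F   F   F   F   F   F
  3   T   F   T   F   F   F   T   F   T   F   T   F   F   F   T   F   T   F   F   F   F
  4   T   F   T   F   F   T   T   T   T   F   T   T   F   T   T   T   T   F   F   T   F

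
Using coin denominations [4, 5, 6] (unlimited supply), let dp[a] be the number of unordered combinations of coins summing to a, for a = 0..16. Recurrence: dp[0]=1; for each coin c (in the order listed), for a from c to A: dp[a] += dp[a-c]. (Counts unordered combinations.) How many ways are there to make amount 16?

3

after  coin     0     1     2     3     4     5     6     7     8     9    10    11    12    13    14    15    16
          4     1     0     0     0     1     0     0     0     1     0     0     0     1     0     0     0     1
          5     1     0     0     0     1     1     0     0     1     1     1     0     1     1     1     1     1
          6     1     0     0     0     1     1     1     0     1     1     2     1     2     1     2     2     3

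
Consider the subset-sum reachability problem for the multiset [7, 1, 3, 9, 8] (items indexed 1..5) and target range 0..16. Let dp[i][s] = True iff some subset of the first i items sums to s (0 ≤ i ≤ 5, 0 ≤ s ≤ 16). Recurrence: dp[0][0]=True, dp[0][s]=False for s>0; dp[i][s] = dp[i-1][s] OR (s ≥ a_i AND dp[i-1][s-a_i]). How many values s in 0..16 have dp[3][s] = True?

8

i\s   0   1   2   3   4   5   6   7   8   9  10  11  12  13  14  15  16
  0   T   F   F   F   F   F   F   F   F   F   F   F   F   F   F   F   F
  1   T   F   F   F   F   F   F   T   F   F   F   F   F   F   F   F   F
  2   T   T   F   F   F   F   F   T   T   F   F   F   F   F   F   F   F
  3   T   T   F   T   T   F   F   T   T   F   T   T   F   F   F   F   F
  4   T   T   F   T   T   F   F   T   T   T   T   T   T   T   F   F   T
  5   T   T   F   T   T   F   F   T   T   T   T   T   T   T   F   T   T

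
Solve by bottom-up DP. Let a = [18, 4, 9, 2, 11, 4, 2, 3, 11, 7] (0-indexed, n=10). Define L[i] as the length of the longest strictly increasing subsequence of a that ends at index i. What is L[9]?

   i    0    1    2    3    4    5    6    7    8    9
a[i]   18    4    9    2   11    4    2    3   11    7
L[i]    1    1    2    1    3    2    1    2    3    3

3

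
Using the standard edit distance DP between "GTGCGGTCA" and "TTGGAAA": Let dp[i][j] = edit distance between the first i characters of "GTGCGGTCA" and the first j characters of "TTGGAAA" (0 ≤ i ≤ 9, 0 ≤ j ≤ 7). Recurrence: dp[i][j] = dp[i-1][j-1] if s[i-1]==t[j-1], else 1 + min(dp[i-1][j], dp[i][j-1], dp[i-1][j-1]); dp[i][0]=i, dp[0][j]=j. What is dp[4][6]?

4

   ''  T  T  G  G  A  A  A
''  0  1  2  3  4  5  6  7
 G  1  1  2  2  3  4  5  6
 T  2  1  1  2  3  4  5  6
 G  3  2  2  1  2  3  4  5
 C  4  3  3  2  2  3  4  5
 G  5  4  4  3  2  3  4  5
 G  6  5  5  4  3  3  4  5
 T  7  6  5  5  4  4  4  5
 C  8  7  6  6  5  5  5  5
 A  9  8  7  7  6  5  5  5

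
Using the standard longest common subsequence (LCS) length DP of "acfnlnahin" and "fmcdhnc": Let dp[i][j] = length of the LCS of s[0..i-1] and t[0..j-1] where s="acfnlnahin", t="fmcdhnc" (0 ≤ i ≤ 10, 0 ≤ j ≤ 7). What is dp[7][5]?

   ''  f  m  c  d  h  n  c
''  0  0  0  0  0  0  0  0
 a  0  0  0  0  0  0  0  0
 c  0  0  0  1  1  1  1  1
 f  0  1  1  1  1  1  1  1
 n  0  1  1  1  1  1  2  2
 l  0  1  1  1  1  1  2  2
 n  0  1  1  1  1  1  2  2
 a  0  1  1  1  1  1  2  2
 h  0  1  1  1  1  2  2  2
 i  0  1  1  1  1  2  2  2
 n  0  1  1  1  1  2  3  3

1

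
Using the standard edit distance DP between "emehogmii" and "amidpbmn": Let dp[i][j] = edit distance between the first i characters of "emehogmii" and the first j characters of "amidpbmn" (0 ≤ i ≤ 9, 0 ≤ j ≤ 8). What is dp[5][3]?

4

   ''  a  m  i  d  p  b  m  n
''  0  1  2  3  4  5  6  7  8
 e  1  1  2  3  4  5  6  7  8
 m  2  2  1  2  3  4  5  6  7
 e  3  3  2  2  3  4  5  6  7
 h  4  4  3  3  3  4  5  6  7
 o  5  5  4  4  4  4  5  6  7
 g  6  6  5  5  5  5  5  6  7
 m  7  7  6  6  6  6  6  5  6
 i  8  8  7  6  7  7  7  6  6
 i  9  9  8  7  7  8  8  7  7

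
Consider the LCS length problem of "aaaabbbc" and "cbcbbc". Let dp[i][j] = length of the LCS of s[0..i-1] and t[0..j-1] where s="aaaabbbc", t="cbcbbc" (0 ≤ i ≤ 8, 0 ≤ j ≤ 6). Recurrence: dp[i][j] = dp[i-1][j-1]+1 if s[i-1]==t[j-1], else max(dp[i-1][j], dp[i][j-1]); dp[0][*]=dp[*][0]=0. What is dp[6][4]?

2

   ''  c  b  c  b  b  c
''  0  0  0  0  0  0  0
 a  0  0  0  0  0  0  0
 a  0  0  0  0  0  0  0
 a  0  0  0  0  0  0  0
 a  0  0  0  0  0  0  0
 b  0  0  1  1  1  1  1
 b  0  0  1  1  2  2  2
 b  0  0  1  1  2  3  3
 c  0  1  1  2  2  3  4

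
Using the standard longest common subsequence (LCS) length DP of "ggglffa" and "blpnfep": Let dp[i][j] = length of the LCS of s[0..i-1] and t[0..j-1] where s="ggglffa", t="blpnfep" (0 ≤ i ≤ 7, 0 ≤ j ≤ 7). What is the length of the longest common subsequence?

   ''  b  l  p  n  f  e  p
''  0  0  0  0  0  0  0  0
 g  0  0  0  0  0  0  0  0
 g  0  0  0  0  0  0  0  0
 g  0  0  0  0  0  0  0  0
 l  0  0  1  1  1  1  1  1
 f  0  0  1  1  1  2  2  2
 f  0  0  1  1  1  2  2  2
 a  0  0  1  1  1  2  2  2

2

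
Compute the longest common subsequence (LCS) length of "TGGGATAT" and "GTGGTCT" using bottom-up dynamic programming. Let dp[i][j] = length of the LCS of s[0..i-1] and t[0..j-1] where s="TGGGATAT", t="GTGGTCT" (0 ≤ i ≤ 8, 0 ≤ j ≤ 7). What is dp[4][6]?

   ''  G  T  G  G  T  C  T
''  0  0  0  0  0  0  0  0
 T  0  0  1  1  1  1  1  1
 G  0  1  1  2  2  2  2  2
 G  0  1  1  2  3  3  3  3
 G  0  1  1  2  3  3  3  3
 A  0  1  1  2  3  3  3  3
 T  0  1  2  2  3  4  4  4
 A  0  1  2  2  3  4  4  4
 T  0  1  2  2  3  4  4  5

3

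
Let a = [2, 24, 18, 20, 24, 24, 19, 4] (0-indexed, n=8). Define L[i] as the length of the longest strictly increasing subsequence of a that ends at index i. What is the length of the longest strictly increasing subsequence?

4

   i    0    1    2    3    4    5    6    7
a[i]    2   24   18   20   24   24   19    4
L[i]    1    2    2    3    4    4    3    2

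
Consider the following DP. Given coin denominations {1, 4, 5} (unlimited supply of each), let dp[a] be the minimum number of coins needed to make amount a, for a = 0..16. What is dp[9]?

2

 a  0  1  2  3  4  5  6  7  8  9 10 11 12 13 14 15 16
dp  0  1  2  3  1  1  2  3  2  2  2  3  3  3  3  3  4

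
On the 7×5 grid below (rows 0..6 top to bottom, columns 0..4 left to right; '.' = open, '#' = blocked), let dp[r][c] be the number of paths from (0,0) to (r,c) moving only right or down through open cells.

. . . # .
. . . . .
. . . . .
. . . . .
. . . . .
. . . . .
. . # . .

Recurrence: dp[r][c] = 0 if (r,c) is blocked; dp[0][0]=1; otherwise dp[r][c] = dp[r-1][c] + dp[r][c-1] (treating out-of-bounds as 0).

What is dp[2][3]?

r\c   0   1   2   3   4
  0   1   1   1   0   0
  1   1   2   3   3   3
  2   1   3   6   9  12
  3   1   4  10  19  31
  4   1   5  15  34  65
  5   1   6  21  55 120
  6   1   7   0  55 175

9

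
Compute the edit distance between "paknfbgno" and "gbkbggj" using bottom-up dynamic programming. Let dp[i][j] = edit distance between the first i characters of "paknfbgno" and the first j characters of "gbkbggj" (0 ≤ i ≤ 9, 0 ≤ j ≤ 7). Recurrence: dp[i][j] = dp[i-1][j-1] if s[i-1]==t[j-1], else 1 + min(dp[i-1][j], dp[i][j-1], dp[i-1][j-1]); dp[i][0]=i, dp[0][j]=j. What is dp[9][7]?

6

   ''  g  b  k  b  g  g  j
''  0  1  2  3  4  5  6  7
 p  1  1  2  3  4  5  6  7
 a  2  2  2  3  4  5  6  7
 k  3  3  3  2  3  4  5  6
 n  4  4  4  3  3  4  5  6
 f  5  5  5  4  4  4  5  6
 b  6  6  5  5  4  5  5  6
 g  7  6  6  6  5  4  5  6
 n  8  7  7  7  6  5  5  6
 o  9  8  8  8  7  6  6  6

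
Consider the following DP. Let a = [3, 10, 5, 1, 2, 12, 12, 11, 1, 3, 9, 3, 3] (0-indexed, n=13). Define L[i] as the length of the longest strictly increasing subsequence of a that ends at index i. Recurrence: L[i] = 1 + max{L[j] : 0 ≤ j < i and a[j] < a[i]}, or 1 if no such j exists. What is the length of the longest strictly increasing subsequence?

   i    0    1    2    3    4    5    6    7    8    9   10   11   12
a[i]    3   10    5    1    2   12   12   11    1    3    9    3    3
L[i]    1    2    2    1    2    3    3    3    1    3    4    3    3

4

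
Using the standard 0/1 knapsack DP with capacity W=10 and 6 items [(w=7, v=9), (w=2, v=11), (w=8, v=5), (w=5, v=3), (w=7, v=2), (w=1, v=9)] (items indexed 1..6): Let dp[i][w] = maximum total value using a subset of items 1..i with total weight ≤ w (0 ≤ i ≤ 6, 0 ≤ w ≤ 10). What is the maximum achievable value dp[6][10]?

29

i\w   0   1   2   3   4   5   6   7   8   9  10
  0   0   0   0   0   0   0   0   0   0   0   0
  1   0   0   0   0   0   0   0   9   9   9   9
  2   0   0  11  11  11  11  11  11  11  20  20
  3   0   0  11  11  11  11  11  11  11  20  20
  4   0   0  11  11  11  11  11  14  14  20  20
  5   0   0  11  11  11  11  11  14  14  20  20
  6   0   9  11  20  20  20  20  20  23  23  29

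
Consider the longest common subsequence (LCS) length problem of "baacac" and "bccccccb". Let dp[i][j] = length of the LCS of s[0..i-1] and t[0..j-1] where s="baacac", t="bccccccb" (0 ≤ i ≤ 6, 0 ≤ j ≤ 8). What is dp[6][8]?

3

   ''  b  c  c  c  c  c  c  b
''  0  0  0  0  0  0  0  0  0
 b  0  1  1  1  1  1  1  1  1
 a  0  1  1  1  1  1  1  1  1
 a  0  1  1  1  1  1  1  1  1
 c  0  1  2  2  2  2  2  2  2
 a  0  1  2  2  2  2  2  2  2
 c  0  1  2  3  3  3  3  3  3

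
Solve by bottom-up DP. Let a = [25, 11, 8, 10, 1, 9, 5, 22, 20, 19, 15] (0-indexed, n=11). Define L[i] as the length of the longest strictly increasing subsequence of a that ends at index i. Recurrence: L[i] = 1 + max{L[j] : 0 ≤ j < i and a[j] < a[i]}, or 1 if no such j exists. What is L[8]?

3

   i    0    1    2    3    4    5    6    7    8    9   10
a[i]   25   11    8   10    1    9    5   22   20   19   15
L[i]    1    1    1    2    1    2    2    3    3    3    3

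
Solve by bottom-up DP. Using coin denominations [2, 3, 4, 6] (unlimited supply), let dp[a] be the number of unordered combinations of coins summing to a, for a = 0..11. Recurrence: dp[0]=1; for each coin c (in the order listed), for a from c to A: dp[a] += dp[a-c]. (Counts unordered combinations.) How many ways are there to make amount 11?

after  coin     0     1     2     3     4     5     6     7     8     9    10    11
          2     1     0     1     0     1     0     1     0     1     0     1     0
          3     1     0     1     1     1     1     2     1     2     2     2     2
          4     1     0     1     1     2     1     3     2     4     3     5     4
          6     1     0     1     1     2     1     4     2     5     4     7     5

5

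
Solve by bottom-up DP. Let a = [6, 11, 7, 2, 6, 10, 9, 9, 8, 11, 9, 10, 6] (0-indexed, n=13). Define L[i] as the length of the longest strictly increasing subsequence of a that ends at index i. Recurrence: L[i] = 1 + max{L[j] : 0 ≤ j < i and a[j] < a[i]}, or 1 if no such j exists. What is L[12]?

   i    0    1    2    3    4    5    6    7    8    9   10   11   12
a[i]    6   11    7    2    6   10    9    9    8   11    9   10    6
L[i]    1    2    2    1    2    3    3    3    3    4    4    5    2

2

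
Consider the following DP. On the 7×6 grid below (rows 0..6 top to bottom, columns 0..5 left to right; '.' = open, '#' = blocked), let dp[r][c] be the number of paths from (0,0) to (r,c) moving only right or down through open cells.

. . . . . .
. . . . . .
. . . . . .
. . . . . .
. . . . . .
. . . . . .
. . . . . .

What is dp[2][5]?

21

r\c   0   1   2   3   4   5
  0   1   1   1   1   1   1
  1   1   2   3   4   5   6
  2   1   3   6  10  15  21
  3   1   4  10  20  35  56
  4   1   5  15  35  70 126
  5   1   6  21  56 126 252
  6   1   7  28  84 210 462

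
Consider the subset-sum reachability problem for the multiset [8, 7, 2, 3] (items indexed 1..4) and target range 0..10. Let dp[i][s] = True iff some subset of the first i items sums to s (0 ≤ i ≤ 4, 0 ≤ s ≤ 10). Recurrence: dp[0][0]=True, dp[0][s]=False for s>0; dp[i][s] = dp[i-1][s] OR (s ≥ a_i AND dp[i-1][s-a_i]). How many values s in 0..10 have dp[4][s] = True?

8

i\s   0   1   2   3   4   5   6   7   8   9  10
  0   T   F   F   F   F   F   F   F   F   F   F
  1   T   F   F   F   F   F   F   F   T   F   F
  2   T   F   F   F   F   F   F   T   T   F   F
  3   T   F   T   F   F   F   F   T   T   T   T
  4   T   F   T   T   F   T   F   T   T   T   T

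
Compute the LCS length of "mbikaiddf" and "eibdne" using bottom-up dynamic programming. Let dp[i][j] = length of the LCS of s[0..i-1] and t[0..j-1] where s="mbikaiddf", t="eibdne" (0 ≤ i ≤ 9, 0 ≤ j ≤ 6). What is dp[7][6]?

2

   ''  e  i  b  d  n  e
''  0  0  0  0  0  0  0
 m  0  0  0  0  0  0  0
 b  0  0  0  1  1  1  1
 i  0  0  1  1  1  1  1
 k  0  0  1  1  1  1  1
 a  0  0  1  1  1  1  1
 i  0  0  1  1  1  1  1
 d  0  0  1  1  2  2  2
 d  0  0  1  1  2  2  2
 f  0  0  1  1  2  2  2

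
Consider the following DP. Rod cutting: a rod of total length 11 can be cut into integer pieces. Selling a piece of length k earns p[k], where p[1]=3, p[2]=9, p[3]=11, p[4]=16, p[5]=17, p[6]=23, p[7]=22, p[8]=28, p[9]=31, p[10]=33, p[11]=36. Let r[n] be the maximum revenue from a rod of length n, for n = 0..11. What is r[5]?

21

   n    0    1    2    3    4    5    6    7    8    9   10   11
r[n]    0    3    9   12   18   21   27   30   36   39   45   48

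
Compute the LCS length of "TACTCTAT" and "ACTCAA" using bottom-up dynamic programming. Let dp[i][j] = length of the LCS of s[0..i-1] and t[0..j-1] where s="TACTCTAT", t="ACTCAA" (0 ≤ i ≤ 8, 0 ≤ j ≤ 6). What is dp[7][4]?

   ''  A  C  T  C  A  A
''  0  0  0  0  0  0  0
 T  0  0  0  1  1  1  1
 A  0  1  1  1  1  2  2
 C  0  1  2  2  2  2  2
 T  0  1  2  3  3  3  3
 C  0  1  2  3  4  4  4
 T  0  1  2  3  4  4  4
 A  0  1  2  3  4  5  5
 T  0  1  2  3  4  5  5

4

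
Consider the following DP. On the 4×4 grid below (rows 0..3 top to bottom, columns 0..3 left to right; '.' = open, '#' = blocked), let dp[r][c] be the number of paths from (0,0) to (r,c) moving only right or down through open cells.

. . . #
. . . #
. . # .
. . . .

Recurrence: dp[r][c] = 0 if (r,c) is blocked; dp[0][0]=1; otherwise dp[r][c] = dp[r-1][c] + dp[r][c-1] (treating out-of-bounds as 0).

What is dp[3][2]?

r\c   0   1   2   3
  0   1   1   1   0
  1   1   2   3   0
  2   1   3   0   0
  3   1   4   4   4

4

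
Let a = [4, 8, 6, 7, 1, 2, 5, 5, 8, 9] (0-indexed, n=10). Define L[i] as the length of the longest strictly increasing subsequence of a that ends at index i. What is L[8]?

   i    0    1    2    3    4    5    6    7    8    9
a[i]    4    8    6    7    1    2    5    5    8    9
L[i]    1    2    2    3    1    2    3    3    4    5

4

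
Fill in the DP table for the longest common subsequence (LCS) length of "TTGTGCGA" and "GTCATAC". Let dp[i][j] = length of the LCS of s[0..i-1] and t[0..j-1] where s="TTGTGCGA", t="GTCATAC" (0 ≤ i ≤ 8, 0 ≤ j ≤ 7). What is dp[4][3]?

2

   ''  G  T  C  A  T  A  C
''  0  0  0  0  0  0  0  0
 T  0  0  1  1  1  1  1  1
 T  0  0  1  1  1  2  2  2
 G  0  1  1  1  1  2  2  2
 T  0  1  2  2  2  2  2  2
 G  0  1  2  2  2  2  2  2
 C  0  1  2  3  3  3  3  3
 G  0  1  2  3  3  3  3  3
 A  0  1  2  3  4  4  4  4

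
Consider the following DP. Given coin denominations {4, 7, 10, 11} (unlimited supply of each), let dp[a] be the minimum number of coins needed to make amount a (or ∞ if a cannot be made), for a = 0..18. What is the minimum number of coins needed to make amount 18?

2

 a  0  1  2  3  4  5  6  7  8  9 10 11 12 13 14 15 16 17 18
dp  0  -  -  -  1  -  -  1  2  -  1  1  3  -  2  2  4  2  2
(- denotes ∞ / unreachable)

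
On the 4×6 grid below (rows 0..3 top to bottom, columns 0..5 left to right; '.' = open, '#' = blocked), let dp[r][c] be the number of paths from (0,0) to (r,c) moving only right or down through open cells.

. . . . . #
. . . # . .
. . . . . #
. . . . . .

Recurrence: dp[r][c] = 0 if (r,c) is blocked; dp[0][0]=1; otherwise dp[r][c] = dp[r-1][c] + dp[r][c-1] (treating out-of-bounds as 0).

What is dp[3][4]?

r\c   0   1   2   3   4   5
  0   1   1   1   1   1   0
  1   1   2   3   0   1   1
  2   1   3   6   6   7   0
  3   1   4  10  16  23  23

23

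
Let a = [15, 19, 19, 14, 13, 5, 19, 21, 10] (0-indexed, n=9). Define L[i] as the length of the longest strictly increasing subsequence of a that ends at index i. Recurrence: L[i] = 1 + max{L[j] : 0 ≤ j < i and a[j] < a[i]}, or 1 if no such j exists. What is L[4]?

   i    0    1    2    3    4    5    6    7    8
a[i]   15   19   19   14   13    5   19   21   10
L[i]    1    2    2    1    1    1    2    3    2

1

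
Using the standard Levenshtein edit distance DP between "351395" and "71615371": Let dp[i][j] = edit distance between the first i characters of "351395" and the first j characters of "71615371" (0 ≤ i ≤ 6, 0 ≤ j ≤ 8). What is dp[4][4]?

   ''  7  1  6  1  5  3  7  1
''  0  1  2  3  4  5  6  7  8
 3  1  1  2  3  4  5  5  6  7
 5  2  2  2  3  4  4  5  6  7
 1  3  3  2  3  3  4  5  6  6
 3  4  4  3  3  4  4  4  5  6
 9  5  5  4  4  4  5  5  5  6
 5  6  6  5  5  5  4  5  6  6

4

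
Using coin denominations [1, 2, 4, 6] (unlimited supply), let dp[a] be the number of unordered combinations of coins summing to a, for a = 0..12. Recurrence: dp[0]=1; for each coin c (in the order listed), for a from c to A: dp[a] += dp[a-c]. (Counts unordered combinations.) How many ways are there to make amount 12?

after  coin     0     1     2     3     4     5     6     7     8     9    10    11    12
          1     1     1     1     1     1     1     1     1     1     1     1     1     1
          2     1     1     2     2     3     3     4     4     5     5     6     6     7
          4     1     1     2     2     4     4     6     6     9     9    12    12    16
          6     1     1     2     2     4     4     7     7    11    11    16    16    23

23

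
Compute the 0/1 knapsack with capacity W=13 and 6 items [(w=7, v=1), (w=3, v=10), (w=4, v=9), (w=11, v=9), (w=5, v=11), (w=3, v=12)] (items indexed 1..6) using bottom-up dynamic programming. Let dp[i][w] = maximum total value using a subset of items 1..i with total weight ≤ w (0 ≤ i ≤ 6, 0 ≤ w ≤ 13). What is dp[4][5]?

i\w   0   1   2   3   4   5   6   7   8   9  10  11  12  13
  0   0   0   0   0   0   0   0   0   0   0   0   0   0   0
  1   0   0   0   0   0   0   0   1   1   1   1   1   1   1
  2   0   0   0  10  10  10  10  10  10  10  11  11  11  11
  3   0   0   0  10  10  10  10  19  19  19  19  19  19  19
  4   0   0   0  10  10  10  10  19  19  19  19  19  19  19
  5   0   0   0  10  10  11  11  19  21  21  21  21  30  30
  6   0   0   0  12  12  12  22  22  23  23  31  33  33  33

10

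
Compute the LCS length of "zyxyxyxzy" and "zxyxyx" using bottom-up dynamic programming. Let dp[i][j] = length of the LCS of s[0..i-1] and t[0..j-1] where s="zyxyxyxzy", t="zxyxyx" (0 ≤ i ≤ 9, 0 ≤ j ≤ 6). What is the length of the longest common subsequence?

   ''  z  x  y  x  y  x
''  0  0  0  0  0  0  0
 z  0  1  1  1  1  1  1
 y  0  1  1  2  2  2  2
 x  0  1  2  2  3  3  3
 y  0  1  2  3  3  4  4
 x  0  1  2  3  4  4  5
 y  0  1  2  3  4  5  5
 x  0  1  2  3  4  5  6
 z  0  1  2  3  4  5  6
 y  0  1  2  3  4  5  6

6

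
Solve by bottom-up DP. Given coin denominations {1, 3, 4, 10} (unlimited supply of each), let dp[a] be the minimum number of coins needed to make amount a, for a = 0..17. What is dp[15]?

 a  0  1  2  3  4  5  6  7  8  9 10 11 12 13 14 15 16 17
dp  0  1  2  1  1  2  2  2  2  3  1  2  3  2  2  3  3  3

3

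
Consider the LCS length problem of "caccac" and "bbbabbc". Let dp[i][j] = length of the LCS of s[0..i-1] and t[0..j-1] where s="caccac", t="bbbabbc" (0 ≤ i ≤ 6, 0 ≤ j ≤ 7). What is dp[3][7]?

   ''  b  b  b  a  b  b  c
''  0  0  0  0  0  0  0  0
 c  0  0  0  0  0  0  0  1
 a  0  0  0  0  1  1  1  1
 c  0  0  0  0  1  1  1  2
 c  0  0  0  0  1  1  1  2
 a  0  0  0  0  1  1  1  2
 c  0  0  0  0  1  1  1  2

2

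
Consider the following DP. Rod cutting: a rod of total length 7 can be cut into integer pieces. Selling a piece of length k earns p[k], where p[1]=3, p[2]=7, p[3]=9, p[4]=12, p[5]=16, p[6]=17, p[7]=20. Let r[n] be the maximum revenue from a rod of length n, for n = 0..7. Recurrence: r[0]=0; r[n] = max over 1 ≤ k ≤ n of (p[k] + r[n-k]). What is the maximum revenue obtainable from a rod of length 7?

   n    0    1    2    3    4    5    6    7
r[n]    0    3    7   10   14   17   21   24

24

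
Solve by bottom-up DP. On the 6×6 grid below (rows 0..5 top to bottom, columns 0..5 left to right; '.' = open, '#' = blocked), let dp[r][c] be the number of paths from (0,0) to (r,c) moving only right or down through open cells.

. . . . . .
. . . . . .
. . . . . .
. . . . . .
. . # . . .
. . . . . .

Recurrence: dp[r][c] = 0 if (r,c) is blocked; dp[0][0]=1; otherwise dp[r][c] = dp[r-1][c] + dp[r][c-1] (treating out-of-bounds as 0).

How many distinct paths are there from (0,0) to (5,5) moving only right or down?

r\c   0   1   2   3   4   5
  0   1   1   1   1   1   1
  1   1   2   3   4   5   6
  2   1   3   6  10  15  21
  3   1   4  10  20  35  56
  4   1   5   0  20  55 111
  5   1   6   6  26  81 192

192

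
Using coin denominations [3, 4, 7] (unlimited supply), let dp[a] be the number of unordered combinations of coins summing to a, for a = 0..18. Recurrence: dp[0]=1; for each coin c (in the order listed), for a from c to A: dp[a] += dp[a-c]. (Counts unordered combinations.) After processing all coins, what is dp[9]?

after  coin     0     1     2     3     4     5     6     7     8     9    10    11    12    13    14    15    16    17    18
          3     1     0     0     1     0     0     1     0     0     1     0     0     1     0     0     1     0     0     1
          4     1     0     0     1     1     0     1     1     1     1     1     1     2     1     1     2     2     1     2
          7     1     0     0     1     1     0     1     2     1     1     2     2     2     2     3     3     3     3     4

1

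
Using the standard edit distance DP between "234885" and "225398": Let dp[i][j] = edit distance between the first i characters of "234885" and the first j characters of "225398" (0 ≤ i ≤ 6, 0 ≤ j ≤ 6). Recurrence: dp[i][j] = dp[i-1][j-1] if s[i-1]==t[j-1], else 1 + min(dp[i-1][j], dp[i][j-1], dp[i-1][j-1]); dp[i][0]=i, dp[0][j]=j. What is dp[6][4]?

   ''  2  2  5  3  9  8
''  0  1  2  3  4  5  6
 2  1  0  1  2  3  4  5
 3  2  1  1  2  2  3  4
 4  3  2  2  2  3  3  4
 8  4  3  3  3  3  4  3
 8  5  4  4  4  4  4  4
 5  6  5  5  4  5  5  5

5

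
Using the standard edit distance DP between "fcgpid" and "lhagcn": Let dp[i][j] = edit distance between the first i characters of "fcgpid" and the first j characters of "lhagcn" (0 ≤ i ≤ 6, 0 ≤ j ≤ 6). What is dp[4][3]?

4

   ''  l  h  a  g  c  n
''  0  1  2  3  4  5  6
 f  1  1  2  3  4  5  6
 c  2  2  2  3  4  4  5
 g  3  3  3  3  3  4  5
 p  4  4  4  4  4  4  5
 i  5  5  5  5  5  5  5
 d  6  6  6  6  6  6  6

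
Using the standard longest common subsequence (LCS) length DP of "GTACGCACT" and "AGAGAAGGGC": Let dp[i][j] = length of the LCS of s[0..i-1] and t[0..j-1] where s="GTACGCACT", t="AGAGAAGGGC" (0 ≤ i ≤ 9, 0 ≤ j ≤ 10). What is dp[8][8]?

   ''  A  G  A  G  A  A  G  G  G  C
''  0  0  0  0  0  0  0  0  0  0  0
 G  0  0  1  1  1  1  1  1  1  1  1
 T  0  0  1  1  1  1  1  1  1  1  1
 A  0  1  1  2  2  2  2  2  2  2  2
 C  0  1  1  2  2  2  2  2  2  2  3
 G  0  1  2  2  3  3  3  3  3  3  3
 C  0  1  2  2  3  3  3  3  3  3  4
 A  0  1  2  3  3  4  4  4  4  4  4
 C  0  1  2  3  3  4  4  4  4  4  5
 T  0  1  2  3  3  4  4  4  4  4  5

4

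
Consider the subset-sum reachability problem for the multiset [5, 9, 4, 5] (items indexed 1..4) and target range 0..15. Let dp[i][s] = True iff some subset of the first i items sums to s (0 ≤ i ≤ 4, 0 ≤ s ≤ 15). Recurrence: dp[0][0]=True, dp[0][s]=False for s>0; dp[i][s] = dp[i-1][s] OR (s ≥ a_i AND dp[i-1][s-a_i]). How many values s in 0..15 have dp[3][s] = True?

6

i\s   0   1   2   3   4   5   6   7   8   9  10  11  12  13  14  15
  0   T   F   F   F   F   F   F   F   F   F   F   F   F   F   F   F
  1   T   F   F   F   F   T   F   F   F   F   F   F   F   F   F   F
  2   T   F   F   F   F   T   F   F   F   T   F   F   F   F   T   F
  3   T   F   F   F   T   T   F   F   F   T   F   F   F   T   T   F
  4   T   F   F   F   T   T   F   F   F   T   T   F   F   T   T   F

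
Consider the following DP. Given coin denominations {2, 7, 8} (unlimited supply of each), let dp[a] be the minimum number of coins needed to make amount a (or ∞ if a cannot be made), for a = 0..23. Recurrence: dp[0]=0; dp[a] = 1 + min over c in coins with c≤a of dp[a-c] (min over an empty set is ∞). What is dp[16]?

2

 a  0  1  2  3  4  5  6  7  8  9 10 11 12 13 14 15 16 17 18 19 20 21 22 23
dp  0  -  1  -  2  -  3  1  1  2  2  3  3  4  2  2  2  3  3  4  4  3  3  3
(- denotes ∞ / unreachable)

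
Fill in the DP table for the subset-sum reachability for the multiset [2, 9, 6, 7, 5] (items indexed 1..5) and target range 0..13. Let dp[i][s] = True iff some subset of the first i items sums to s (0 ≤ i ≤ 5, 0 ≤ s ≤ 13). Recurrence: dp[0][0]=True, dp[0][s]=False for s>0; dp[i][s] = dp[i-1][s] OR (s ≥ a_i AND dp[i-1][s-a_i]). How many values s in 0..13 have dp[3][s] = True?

i\s   0   1   2   3   4   5   6   7   8   9  10  11  12  13
  0   T   F   F   F   F   F   F   F   F   F   F   F   F   F
  1   T   F   T   F   F   F   F   F   F   F   F   F   F   F
  2   T   F   T   F   F   F   F   F   F   T   F   T   F   F
  3   T   F   T   F   F   F   T   F   T   T   F   T   F   F
  4   T   F   T   F   F   F   T   T   T   T   F   T   F   T
  5   T   F   T   F   F   T   T   T   T   T   F   T   T   T

6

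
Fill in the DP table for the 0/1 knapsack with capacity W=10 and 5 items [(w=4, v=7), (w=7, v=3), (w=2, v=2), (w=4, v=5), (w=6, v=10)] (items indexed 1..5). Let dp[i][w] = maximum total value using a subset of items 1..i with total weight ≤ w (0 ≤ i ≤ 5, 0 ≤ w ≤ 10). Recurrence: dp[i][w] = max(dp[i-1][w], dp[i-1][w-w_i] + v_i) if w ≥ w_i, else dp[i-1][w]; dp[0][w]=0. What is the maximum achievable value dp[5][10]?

i\w   0   1   2   3   4   5   6   7   8   9  10
  0   0   0   0   0   0   0   0   0   0   0   0
  1   0   0   0   0   7   7   7   7   7   7   7
  2   0   0   0   0   7   7   7   7   7   7   7
  3   0   0   2   2   7   7   9   9   9   9   9
  4   0   0   2   2   7   7   9   9  12  12  14
  5   0   0   2   2   7   7  10  10  12  12  17

17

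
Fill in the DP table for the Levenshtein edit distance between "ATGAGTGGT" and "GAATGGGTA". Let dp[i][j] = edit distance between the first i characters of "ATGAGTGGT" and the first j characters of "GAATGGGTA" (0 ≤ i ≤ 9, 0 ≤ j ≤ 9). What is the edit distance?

5

   ''  G  A  A  T  G  G  G  T  A
''  0  1  2  3  4  5  6  7  8  9
 A  1  1  1  2  3  4  5  6  7  8
 T  2  2  2  2  2  3  4  5  6  7
 G  3  2  3  3  3  2  3  4  5  6
 A  4  3  2  3  4  3  3  4  5  5
 G  5  4  3  3  4  4  3  3  4  5
 T  6  5  4  4  3  4  4  4  3  4
 G  7  6  5  5  4  3  4  4  4  4
 G  8  7  6  6  5  4  3  4  5  5
 T  9  8  7  7  6  5  4  4  4  5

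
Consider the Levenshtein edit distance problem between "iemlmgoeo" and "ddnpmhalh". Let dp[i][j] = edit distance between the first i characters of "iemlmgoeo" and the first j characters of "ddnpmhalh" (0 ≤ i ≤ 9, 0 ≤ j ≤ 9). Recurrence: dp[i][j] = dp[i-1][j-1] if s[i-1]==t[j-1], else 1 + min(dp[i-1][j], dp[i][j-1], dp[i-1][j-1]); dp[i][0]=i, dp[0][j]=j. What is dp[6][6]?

5

   ''  d  d  n  p  m  h  a  l  h
''  0  1  2  3  4  5  6  7  8  9
 i  1  1  2  3  4  5  6  7  8  9
 e  2  2  2  3  4  5  6  7  8  9
 m  3  3  3  3  4  4  5  6  7  8
 l  4  4  4  4  4  5  5  6  6  7
 m  5  5  5  5  5  4  5  6  7  7
 g  6  6  6  6  6  5  5  6  7  8
 o  7  7  7  7  7  6  6  6  7  8
 e  8  8  8  8  8  7  7  7  7  8
 o  9  9  9  9  9  8  8  8  8  8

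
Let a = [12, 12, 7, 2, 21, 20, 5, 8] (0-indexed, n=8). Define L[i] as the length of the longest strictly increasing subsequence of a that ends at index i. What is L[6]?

2

   i    0    1    2    3    4    5    6    7
a[i]   12   12    7    2   21   20    5    8
L[i]    1    1    1    1    2    2    2    3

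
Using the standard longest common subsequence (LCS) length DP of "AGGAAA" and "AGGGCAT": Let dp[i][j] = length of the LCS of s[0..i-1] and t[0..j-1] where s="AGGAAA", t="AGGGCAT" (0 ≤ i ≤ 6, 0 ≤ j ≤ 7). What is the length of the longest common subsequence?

4

   ''  A  G  G  G  C  A  T
''  0  0  0  0  0  0  0  0
 A  0  1  1  1  1  1  1  1
 G  0  1  2  2  2  2  2  2
 G  0  1  2  3  3  3  3  3
 A  0  1  2  3  3  3  4  4
 A  0  1  2  3  3  3  4  4
 A  0  1  2  3  3  3  4  4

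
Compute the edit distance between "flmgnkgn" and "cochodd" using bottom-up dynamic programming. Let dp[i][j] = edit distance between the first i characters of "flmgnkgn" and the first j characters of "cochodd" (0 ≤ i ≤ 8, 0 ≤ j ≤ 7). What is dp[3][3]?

   ''  c  o  c  h  o  d  d
''  0  1  2  3  4  5  6  7
 f  1  1  2  3  4  5  6  7
 l  2  2  2  3  4  5  6  7
 m  3  3  3  3  4  5  6  7
 g  4  4  4  4  4  5  6  7
 n  5  5  5  5  5  5  6  7
 k  6  6  6  6  6  6  6  7
 g  7  7  7  7  7  7  7  7
 n  8  8  8  8  8  8  8  8

3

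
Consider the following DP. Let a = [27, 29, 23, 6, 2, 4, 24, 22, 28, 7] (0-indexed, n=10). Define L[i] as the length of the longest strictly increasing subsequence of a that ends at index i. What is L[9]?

3

   i    0    1    2    3    4    5    6    7    8    9
a[i]   27   29   23    6    2    4   24   22   28    7
L[i]    1    2    1    1    1    2    3    3    4    3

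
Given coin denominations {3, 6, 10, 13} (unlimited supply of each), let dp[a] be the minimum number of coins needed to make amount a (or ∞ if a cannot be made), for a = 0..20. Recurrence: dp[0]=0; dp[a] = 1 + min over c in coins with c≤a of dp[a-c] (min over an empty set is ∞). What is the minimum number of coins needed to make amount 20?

2

 a  0  1  2  3  4  5  6  7  8  9 10 11 12 13 14 15 16 17 18 19 20
dp  0  -  -  1  -  -  1  -  -  2  1  -  2  1  -  3  2  -  3  2  2
(- denotes ∞ / unreachable)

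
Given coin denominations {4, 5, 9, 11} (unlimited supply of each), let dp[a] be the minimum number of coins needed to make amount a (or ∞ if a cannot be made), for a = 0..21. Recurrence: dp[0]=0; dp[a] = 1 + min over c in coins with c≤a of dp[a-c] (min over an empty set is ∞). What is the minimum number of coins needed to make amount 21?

3

 a  0  1  2  3  4  5  6  7  8  9 10 11 12 13 14 15 16 17 18 19 20 21
dp  0  -  -  -  1  1  -  -  2  1  2  1  3  2  2  2  2  3  2  3  2  3
(- denotes ∞ / unreachable)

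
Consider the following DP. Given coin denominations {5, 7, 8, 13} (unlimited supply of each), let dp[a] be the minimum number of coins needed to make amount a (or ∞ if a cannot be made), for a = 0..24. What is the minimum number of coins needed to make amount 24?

 a  0  1  2  3  4  5  6  7  8  9 10 11 12 13 14 15 16 17 18 19 20 21 22 23 24
dp  0  -  -  -  -  1  -  1  1  -  2  -  2  1  2  2  2  3  2  3  2  2  3  3  3
(- denotes ∞ / unreachable)

3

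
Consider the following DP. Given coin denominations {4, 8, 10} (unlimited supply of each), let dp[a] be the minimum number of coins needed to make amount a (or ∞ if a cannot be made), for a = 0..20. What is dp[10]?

1

 a  0  1  2  3  4  5  6  7  8  9 10 11 12 13 14 15 16 17 18 19 20
dp  0  -  -  -  1  -  -  -  1  -  1  -  2  -  2  -  2  -  2  -  2
(- denotes ∞ / unreachable)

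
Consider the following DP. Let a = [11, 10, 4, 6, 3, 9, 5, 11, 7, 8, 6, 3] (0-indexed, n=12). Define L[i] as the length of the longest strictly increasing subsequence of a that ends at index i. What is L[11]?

   i    0    1    2    3    4    5    6    7    8    9   10   11
a[i]   11   10    4    6    3    9    5   11    7    8    6    3
L[i]    1    1    1    2    1    3    2    4    3    4    3    1

1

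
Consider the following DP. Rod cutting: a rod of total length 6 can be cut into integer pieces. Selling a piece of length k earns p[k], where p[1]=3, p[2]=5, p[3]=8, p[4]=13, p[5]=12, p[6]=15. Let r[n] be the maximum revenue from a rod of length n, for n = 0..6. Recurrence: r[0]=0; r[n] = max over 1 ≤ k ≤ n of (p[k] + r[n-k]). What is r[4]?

   n    0    1    2    3    4    5    6
r[n]    0    3    6    9   13   16   19

13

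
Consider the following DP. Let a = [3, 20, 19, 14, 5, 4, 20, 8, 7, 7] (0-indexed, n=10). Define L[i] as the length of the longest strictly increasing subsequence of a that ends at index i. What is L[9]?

   i    0    1    2    3    4    5    6    7    8    9
a[i]    3   20   19   14    5    4   20    8    7    7
L[i]    1    2    2    2    2    2    3    3    3    3

3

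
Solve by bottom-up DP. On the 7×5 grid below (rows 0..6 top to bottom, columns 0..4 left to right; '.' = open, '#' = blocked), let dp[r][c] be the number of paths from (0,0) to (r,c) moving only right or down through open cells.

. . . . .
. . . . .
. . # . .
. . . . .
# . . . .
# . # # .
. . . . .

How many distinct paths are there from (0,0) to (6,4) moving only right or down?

37

r\c   0   1   2   3   4
  0   1   1   1   1   1
  1   1   2   3   4   5
  2   1   3   0   4   9
  3   1   4   4   8  17
  4   0   4   8  16  33
  5   0   4   0   0  33
  6   0   4   4   4  37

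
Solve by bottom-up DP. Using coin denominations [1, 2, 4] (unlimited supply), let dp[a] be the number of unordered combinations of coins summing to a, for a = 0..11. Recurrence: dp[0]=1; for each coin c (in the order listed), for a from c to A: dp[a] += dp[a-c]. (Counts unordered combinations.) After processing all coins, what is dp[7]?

6

after  coin     0     1     2     3     4     5     6     7     8     9    10    11
          1     1     1     1     1     1     1     1     1     1     1     1     1
          2     1     1     2     2     3     3     4     4     5     5     6     6
          4     1     1     2     2     4     4     6     6     9     9    12    12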